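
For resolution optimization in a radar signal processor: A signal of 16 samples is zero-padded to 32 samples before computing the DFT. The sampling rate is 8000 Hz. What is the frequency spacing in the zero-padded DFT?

Original DFT: N = 16, resolution = f_s/N = 8000/16 = 500 Hz
Zero-padded DFT: N = 32, resolution = f_s/N = 8000/32 = 250 Hz
Zero-padding interpolates the spectrum (finer frequency grid)
but does NOT improve the true spectral resolution (ability to resolve close frequencies).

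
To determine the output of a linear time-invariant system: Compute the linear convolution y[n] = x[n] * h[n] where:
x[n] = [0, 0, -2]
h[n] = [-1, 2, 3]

y[n] = sum_k x[k]*h[n-k]. Output length = len(x) + len(h) - 1 = 3 + 3 - 1 = 5.
y[0] = 0*-1 = 0
y[1] = 0*-1 + 0*2 = 0
y[2] = -2*-1 + 0*2 + 0*3 = 2
y[3] = -2*2 + 0*3 = -4
y[4] = -2*3 = -6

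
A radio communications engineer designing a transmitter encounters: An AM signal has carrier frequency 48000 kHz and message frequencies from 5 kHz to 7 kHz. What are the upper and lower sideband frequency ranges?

Upper sideband (USB) = fc + [fm_low, fm_high] = 48000 + [5, 7] = [48005, 48007] kHz
Lower sideband (LSB) = fc - [fm_high, fm_low] = 48000 - [7, 5] = [47993, 47995] kHz
Total occupied spectrum: 47993 kHz to 48007 kHz (plus carrier at 48000 kHz)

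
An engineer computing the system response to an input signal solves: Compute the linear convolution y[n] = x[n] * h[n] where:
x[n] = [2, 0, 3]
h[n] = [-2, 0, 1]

y[n] = sum_k x[k]*h[n-k]. Output length = len(x) + len(h) - 1 = 3 + 3 - 1 = 5.
y[0] = 2*-2 = -4
y[1] = 0*-2 + 2*0 = 0
y[2] = 3*-2 + 0*0 + 2*1 = -4
y[3] = 3*0 + 0*1 = 0
y[4] = 3*1 = 3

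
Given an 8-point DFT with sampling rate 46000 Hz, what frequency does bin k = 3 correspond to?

The frequency of DFT bin k is: f_k = k * f_s / N
f_3 = 3 * 46000 / 8 = 17250 Hz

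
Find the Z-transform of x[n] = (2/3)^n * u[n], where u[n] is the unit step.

The Z-transform of a^n * u[n] is z/(z-a) for |z| > |a|.
Here a = 2/3, so X(z) = z/(z - (2/3)) = 3z/(3z - 2)
ROC: |z| > 2/3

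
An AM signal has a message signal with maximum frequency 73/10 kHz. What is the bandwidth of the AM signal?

In AM (double-sideband), the bandwidth is twice the message frequency.
BW = 2 * f_m = 2 * 73/10 kHz = 73/5 kHz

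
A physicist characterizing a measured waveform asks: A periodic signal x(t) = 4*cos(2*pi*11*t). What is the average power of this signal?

Average power of A*cos(wt) is A^2/2.
P = 4^2 / 2 = 16/2 = 8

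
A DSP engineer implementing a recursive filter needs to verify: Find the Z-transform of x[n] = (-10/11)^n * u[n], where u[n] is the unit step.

The Z-transform of a^n * u[n] is z/(z-a) for |z| > |a|.
Here a = -10/11, so X(z) = z/(z - (-10/11)) = 11z/(11z + 10)
ROC: |z| > 10/11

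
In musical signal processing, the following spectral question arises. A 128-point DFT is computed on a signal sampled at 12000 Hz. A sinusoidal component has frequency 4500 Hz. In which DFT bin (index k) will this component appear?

DFT frequency resolution = f_s/N = 12000/128 = 375/4 Hz
Bin index k = f_signal / resolution = 4500 / 375/4 = 48
The signal frequency 4500 Hz falls in DFT bin k = 48.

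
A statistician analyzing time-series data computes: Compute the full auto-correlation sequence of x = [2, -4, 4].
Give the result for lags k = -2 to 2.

r_xx[k] = sum_m x[m]*x[m+k], indexed from 0, for k = -2 to 2:
  r_xx[-2] = x[2]*x[0] = 8
  r_xx[-1] = x[1]*x[0] + x[2]*x[1] = -24
  r_xx[0] = x[0]*x[0] + x[1]*x[1] + x[2]*x[2] = 36
  r_xx[1] = x[0]*x[1] + x[1]*x[2] = -24
  r_xx[2] = x[0]*x[2] = 8
r_xx = [8, -24, 36, -24, 8]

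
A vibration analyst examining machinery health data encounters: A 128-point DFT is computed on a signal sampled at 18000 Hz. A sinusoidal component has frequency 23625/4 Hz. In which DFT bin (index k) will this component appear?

DFT frequency resolution = f_s/N = 18000/128 = 1125/8 Hz
Bin index k = f_signal / resolution = 23625/4 / 1125/8 = 42
The signal frequency 23625/4 Hz falls in DFT bin k = 42.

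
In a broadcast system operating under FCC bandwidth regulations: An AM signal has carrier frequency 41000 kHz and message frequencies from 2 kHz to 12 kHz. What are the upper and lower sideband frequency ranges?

Upper sideband (USB) = fc + [fm_low, fm_high] = 41000 + [2, 12] = [41002, 41012] kHz
Lower sideband (LSB) = fc - [fm_high, fm_low] = 41000 - [12, 2] = [40988, 40998] kHz
Total occupied spectrum: 40988 kHz to 41012 kHz (plus carrier at 41000 kHz)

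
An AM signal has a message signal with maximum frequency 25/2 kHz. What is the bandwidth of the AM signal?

In AM (double-sideband), the bandwidth is twice the message frequency.
BW = 2 * f_m = 2 * 25/2 kHz = 25 kHz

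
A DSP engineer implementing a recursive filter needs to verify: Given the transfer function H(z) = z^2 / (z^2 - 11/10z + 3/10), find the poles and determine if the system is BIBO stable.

Poles are roots of the denominator: z^2 - 11/10z + 3/10 = 0.
Quadratic formula: z = [-(-11/10) +/- sqrt((-11/10)^2 - 4*(3/10))] / 2
Discriminant = 121/100 - 6/5 = 1/100; sqrt = 1/10.
z = (11/10 +/- 1/10) / 2 => z = 3/5 or z = 1/2.
|p1| = 1/2, |p2| = 3/5.
For BIBO stability, all poles must lie inside the unit circle (|p| < 1).
System is STABLE since both |p| < 1.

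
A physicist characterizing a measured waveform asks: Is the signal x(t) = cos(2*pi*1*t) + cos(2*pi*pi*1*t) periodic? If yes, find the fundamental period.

f1 = 1 Hz, f2 = 1*pi Hz
Ratio f2/f1 = pi, which is irrational.
Since the frequency ratio is irrational, no common period exists.
The signal is not periodic.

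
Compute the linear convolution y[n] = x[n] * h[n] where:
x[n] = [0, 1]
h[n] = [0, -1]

y[n] = sum_k x[k]*h[n-k]. Output length = len(x) + len(h) - 1 = 2 + 2 - 1 = 3.
y[0] = 0*0 = 0
y[1] = 1*0 + 0*-1 = 0
y[2] = 1*-1 = -1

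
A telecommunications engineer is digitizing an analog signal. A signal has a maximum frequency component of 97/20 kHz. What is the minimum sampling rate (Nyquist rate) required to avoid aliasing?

By the Nyquist-Shannon sampling theorem,
the minimum sampling rate (Nyquist rate) must be at least 2 * f_max.
Nyquist rate = 2 * 97/20 kHz = 97/10 kHz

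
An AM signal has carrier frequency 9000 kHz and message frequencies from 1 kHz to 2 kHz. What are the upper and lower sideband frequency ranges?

Upper sideband (USB) = fc + [fm_low, fm_high] = 9000 + [1, 2] = [9001, 9002] kHz
Lower sideband (LSB) = fc - [fm_high, fm_low] = 9000 - [2, 1] = [8998, 8999] kHz
Total occupied spectrum: 8998 kHz to 9002 kHz (plus carrier at 9000 kHz)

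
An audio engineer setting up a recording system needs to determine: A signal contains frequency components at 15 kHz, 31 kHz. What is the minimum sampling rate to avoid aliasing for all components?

The highest frequency component is f_max = 31 kHz.
Nyquist rate = 2 * f_max = 2 * 31 kHz = 62 kHz.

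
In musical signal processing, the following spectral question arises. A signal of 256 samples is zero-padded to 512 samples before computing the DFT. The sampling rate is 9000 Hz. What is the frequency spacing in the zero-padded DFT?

Original DFT: N = 256, resolution = f_s/N = 9000/256 = 1125/32 Hz
Zero-padded DFT: N = 512, resolution = f_s/N = 9000/512 = 1125/64 Hz
Zero-padding interpolates the spectrum (finer frequency grid)
but does NOT improve the true spectral resolution (ability to resolve close frequencies).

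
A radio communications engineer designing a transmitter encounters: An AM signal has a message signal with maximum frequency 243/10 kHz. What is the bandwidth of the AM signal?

In AM (double-sideband), the bandwidth is twice the message frequency.
BW = 2 * f_m = 2 * 243/10 kHz = 243/5 kHz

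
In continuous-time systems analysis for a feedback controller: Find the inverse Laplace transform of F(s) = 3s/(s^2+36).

Standard pair: s/(s^2+w^2) <-> cos(wt)*u(t)
With k=3, w=6: f(t) = 3*cos(6t)*u(t)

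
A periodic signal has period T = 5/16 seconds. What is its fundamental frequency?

The fundamental frequency is the reciprocal of the period.
f = 1/T = 1/(5/16) = 16/5 Hz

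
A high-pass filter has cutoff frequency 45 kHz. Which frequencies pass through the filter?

A high-pass filter passes all frequencies above the cutoff frequency 45 kHz and attenuates lower frequencies.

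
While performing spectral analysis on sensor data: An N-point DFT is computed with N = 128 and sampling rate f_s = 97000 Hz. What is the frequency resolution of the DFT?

DFT frequency resolution = f_s / N
= 97000 / 128 = 12125/16 Hz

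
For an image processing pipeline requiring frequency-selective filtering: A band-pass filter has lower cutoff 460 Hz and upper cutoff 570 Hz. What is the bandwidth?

Bandwidth = f_high - f_low
= 570 Hz - 460 Hz = 110 Hz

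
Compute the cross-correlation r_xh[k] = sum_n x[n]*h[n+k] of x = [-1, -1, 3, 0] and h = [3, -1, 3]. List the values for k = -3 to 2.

Both sequences indexed from 0 and zero outside their support.
Lags with overlap: k = -3 to 2.
  r_xh[-3] = x[3]*h[0] = 0
  r_xh[-2] = x[2]*h[0] + x[3]*h[1] = 9
  r_xh[-1] = x[1]*h[0] + x[2]*h[1] + x[3]*h[2] = -6
  r_xh[0] = x[0]*h[0] + x[1]*h[1] + x[2]*h[2] = 7
  r_xh[1] = x[0]*h[1] + x[1]*h[2] = -2
  r_xh[2] = x[0]*h[2] = -3
r_xh = [0, 9, -6, 7, -2, -3] (for k = -3, ..., 2)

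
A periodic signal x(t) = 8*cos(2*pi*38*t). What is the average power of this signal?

Average power of A*cos(wt) is A^2/2.
P = 8^2 / 2 = 64/2 = 32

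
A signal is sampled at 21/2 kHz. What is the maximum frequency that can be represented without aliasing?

The maximum frequency that can be represented without aliasing
is the Nyquist frequency: f_max = f_s / 2 = 21/2 kHz / 2 = 21/4 kHz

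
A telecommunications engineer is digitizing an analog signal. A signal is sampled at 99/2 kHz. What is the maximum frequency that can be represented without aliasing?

The maximum frequency that can be represented without aliasing
is the Nyquist frequency: f_max = f_s / 2 = 99/2 kHz / 2 = 99/4 kHz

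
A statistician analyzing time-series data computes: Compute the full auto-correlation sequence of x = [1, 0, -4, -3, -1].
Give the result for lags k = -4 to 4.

r_xx[k] = sum_m x[m]*x[m+k], indexed from 0, for k = -4 to 4:
  r_xx[-4] = x[4]*x[0] = -1
  r_xx[-3] = x[3]*x[0] + x[4]*x[1] = -3
  r_xx[-2] = x[2]*x[0] + x[3]*x[1] + x[4]*x[2] = 0
  r_xx[-1] = x[1]*x[0] + x[2]*x[1] + x[3]*x[2] + x[4]*x[3] = 15
  r_xx[0] = x[0]*x[0] + x[1]*x[1] + x[2]*x[2] + x[3]*x[3] + x[4]*x[4] = 27
  r_xx[1] = x[0]*x[1] + x[1]*x[2] + x[2]*x[3] + x[3]*x[4] = 15
  r_xx[2] = x[0]*x[2] + x[1]*x[3] + x[2]*x[4] = 0
  r_xx[3] = x[0]*x[3] + x[1]*x[4] = -3
  r_xx[4] = x[0]*x[4] = -1
r_xx = [-1, -3, 0, 15, 27, 15, 0, -3, -1]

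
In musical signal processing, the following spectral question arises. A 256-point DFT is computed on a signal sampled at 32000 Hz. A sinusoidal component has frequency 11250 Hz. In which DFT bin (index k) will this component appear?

DFT frequency resolution = f_s/N = 32000/256 = 125 Hz
Bin index k = f_signal / resolution = 11250 / 125 = 90
The signal frequency 11250 Hz falls in DFT bin k = 90.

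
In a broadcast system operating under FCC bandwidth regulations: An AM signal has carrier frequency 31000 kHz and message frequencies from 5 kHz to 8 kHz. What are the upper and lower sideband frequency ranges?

Upper sideband (USB) = fc + [fm_low, fm_high] = 31000 + [5, 8] = [31005, 31008] kHz
Lower sideband (LSB) = fc - [fm_high, fm_low] = 31000 - [8, 5] = [30992, 30995] kHz
Total occupied spectrum: 30992 kHz to 31008 kHz (plus carrier at 31000 kHz)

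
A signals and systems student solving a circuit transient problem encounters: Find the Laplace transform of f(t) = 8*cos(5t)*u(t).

Standard pair: cos(wt)*u(t) <-> s/(s^2+w^2)
With w = 5: L{8*cos(5t)*u(t)} = 8s/(s^2+25)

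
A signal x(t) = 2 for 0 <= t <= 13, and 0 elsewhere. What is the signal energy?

Energy = integral of |x(t)|^2 dt over the signal duration
= 2^2 * 13 = 4 * 13 = 52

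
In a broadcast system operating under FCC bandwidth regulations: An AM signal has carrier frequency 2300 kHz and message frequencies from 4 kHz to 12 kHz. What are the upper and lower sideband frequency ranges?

Upper sideband (USB) = fc + [fm_low, fm_high] = 2300 + [4, 12] = [2304, 2312] kHz
Lower sideband (LSB) = fc - [fm_high, fm_low] = 2300 - [12, 4] = [2288, 2296] kHz
Total occupied spectrum: 2288 kHz to 2312 kHz (plus carrier at 2300 kHz)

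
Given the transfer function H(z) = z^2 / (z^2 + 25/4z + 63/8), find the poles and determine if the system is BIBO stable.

Poles are roots of the denominator: z^2 + 25/4z + 63/8 = 0.
Quadratic formula: z = [-(25/4) +/- sqrt((25/4)^2 - 4*(63/8))] / 2
Discriminant = 625/16 - 63/2 = 121/16; sqrt = 11/4.
z = (-25/4 +/- 11/4) / 2 => z = -7/4 or z = -9/2.
|p1| = 9/2, |p2| = 7/4.
For BIBO stability, all poles must lie inside the unit circle (|p| < 1).
System is UNSTABLE since at least one |p| >= 1.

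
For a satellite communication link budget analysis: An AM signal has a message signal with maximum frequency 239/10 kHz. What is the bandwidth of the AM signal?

In AM (double-sideband), the bandwidth is twice the message frequency.
BW = 2 * f_m = 2 * 239/10 kHz = 239/5 kHz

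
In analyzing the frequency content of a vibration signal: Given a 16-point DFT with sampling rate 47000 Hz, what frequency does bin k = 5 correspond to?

The frequency of DFT bin k is: f_k = k * f_s / N
f_5 = 5 * 47000 / 16 = 29375/2 Hz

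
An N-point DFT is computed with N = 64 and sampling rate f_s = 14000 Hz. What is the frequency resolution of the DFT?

DFT frequency resolution = f_s / N
= 14000 / 64 = 875/4 Hz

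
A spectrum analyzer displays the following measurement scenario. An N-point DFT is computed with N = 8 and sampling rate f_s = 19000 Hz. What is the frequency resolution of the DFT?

DFT frequency resolution = f_s / N
= 19000 / 8 = 2375 Hz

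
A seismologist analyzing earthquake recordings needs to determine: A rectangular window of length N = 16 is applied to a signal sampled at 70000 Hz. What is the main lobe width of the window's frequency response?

For a rectangular window of length N,
the main lobe width in frequency is 2*f_s/N.
= 2*70000/16 = 8750 Hz
This determines the minimum frequency separation for resolving two sinusoids.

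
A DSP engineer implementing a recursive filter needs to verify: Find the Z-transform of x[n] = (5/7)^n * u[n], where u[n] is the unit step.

The Z-transform of a^n * u[n] is z/(z-a) for |z| > |a|.
Here a = 5/7, so X(z) = z/(z - (5/7)) = 7z/(7z - 5)
ROC: |z| > 5/7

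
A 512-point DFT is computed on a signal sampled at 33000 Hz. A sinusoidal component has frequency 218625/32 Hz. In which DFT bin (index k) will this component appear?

DFT frequency resolution = f_s/N = 33000/512 = 4125/64 Hz
Bin index k = f_signal / resolution = 218625/32 / 4125/64 = 106
The signal frequency 218625/32 Hz falls in DFT bin k = 106.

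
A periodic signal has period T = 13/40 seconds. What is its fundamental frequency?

The fundamental frequency is the reciprocal of the period.
f = 1/T = 1/(13/40) = 40/13 Hz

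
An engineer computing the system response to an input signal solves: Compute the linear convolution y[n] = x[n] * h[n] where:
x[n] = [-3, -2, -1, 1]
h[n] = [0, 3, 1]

y[n] = sum_k x[k]*h[n-k]. Output length = len(x) + len(h) - 1 = 4 + 3 - 1 = 6.
y[0] = -3*0 = 0
y[1] = -2*0 + -3*3 = -9
y[2] = -1*0 + -2*3 + -3*1 = -9
y[3] = 1*0 + -1*3 + -2*1 = -5
y[4] = 1*3 + -1*1 = 2
y[5] = 1*1 = 1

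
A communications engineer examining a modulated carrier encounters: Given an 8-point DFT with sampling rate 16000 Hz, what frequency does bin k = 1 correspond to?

The frequency of DFT bin k is: f_k = k * f_s / N
f_1 = 1 * 16000 / 8 = 2000 Hz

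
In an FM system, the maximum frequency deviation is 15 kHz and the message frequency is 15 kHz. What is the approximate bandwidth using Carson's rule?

Carson's rule: BW = 2*(delta_f + f_m)
= 2*(15 + 15) kHz = 60 kHz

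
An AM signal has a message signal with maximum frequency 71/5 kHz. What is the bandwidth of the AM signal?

In AM (double-sideband), the bandwidth is twice the message frequency.
BW = 2 * f_m = 2 * 71/5 kHz = 142/5 kHz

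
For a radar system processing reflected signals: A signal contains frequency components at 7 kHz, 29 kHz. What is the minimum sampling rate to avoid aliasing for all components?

The highest frequency component is f_max = 29 kHz.
Nyquist rate = 2 * f_max = 2 * 29 kHz = 58 kHz.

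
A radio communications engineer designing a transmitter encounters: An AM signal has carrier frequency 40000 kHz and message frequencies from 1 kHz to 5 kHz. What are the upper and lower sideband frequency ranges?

Upper sideband (USB) = fc + [fm_low, fm_high] = 40000 + [1, 5] = [40001, 40005] kHz
Lower sideband (LSB) = fc - [fm_high, fm_low] = 40000 - [5, 1] = [39995, 39999] kHz
Total occupied spectrum: 39995 kHz to 40005 kHz (plus carrier at 40000 kHz)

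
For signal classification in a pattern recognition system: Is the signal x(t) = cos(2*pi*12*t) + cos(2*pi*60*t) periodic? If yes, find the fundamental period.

f1 = 12 Hz, f2 = 60 Hz
Period T1 = 1/12, T2 = 1/60
Ratio T1/T2 = 60/12, which is rational.
The signal is periodic with fundamental period T = 1/GCD(12,60) = 1/12 s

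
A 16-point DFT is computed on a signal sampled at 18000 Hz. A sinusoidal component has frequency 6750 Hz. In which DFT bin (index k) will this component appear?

DFT frequency resolution = f_s/N = 18000/16 = 1125 Hz
Bin index k = f_signal / resolution = 6750 / 1125 = 6
The signal frequency 6750 Hz falls in DFT bin k = 6.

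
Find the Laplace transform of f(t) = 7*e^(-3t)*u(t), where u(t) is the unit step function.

Standard Laplace transform pair:
e^(-at)*u(t) <-> 1/(s+a)
With a = 3: L{7*e^(-3t)*u(t)} = 7/(s+3), ROC: Re(s) > -3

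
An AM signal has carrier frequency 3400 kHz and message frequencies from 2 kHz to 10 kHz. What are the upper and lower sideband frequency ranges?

Upper sideband (USB) = fc + [fm_low, fm_high] = 3400 + [2, 10] = [3402, 3410] kHz
Lower sideband (LSB) = fc - [fm_high, fm_low] = 3400 - [10, 2] = [3390, 3398] kHz
Total occupied spectrum: 3390 kHz to 3410 kHz (plus carrier at 3400 kHz)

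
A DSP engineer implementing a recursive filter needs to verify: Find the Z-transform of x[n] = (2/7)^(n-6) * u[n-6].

Time-shifting property: if X(z) = Z{x[n]}, then Z{x[n-d]} = z^(-d) * X(z)
X(z) = z/(z - 2/7) for x[n] = (2/7)^n * u[n]
Z{x[n-6]} = z^(-6) * z/(z - 2/7) = z^(-5)/(z - 2/7)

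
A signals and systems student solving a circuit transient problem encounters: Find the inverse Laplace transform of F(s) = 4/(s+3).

Standard pair: k/(s+a) <-> k*e^(-at)*u(t)
With k=4, a=3: f(t) = 4*e^(-3t)*u(t)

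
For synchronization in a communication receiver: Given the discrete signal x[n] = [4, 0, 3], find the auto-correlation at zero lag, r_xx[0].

The auto-correlation at zero lag r_xx[0] equals the signal energy.
r_xx[0] = sum of x[n]^2 = 4^2 + 0^2 + 3^2
= 16 + 0 + 9 = 25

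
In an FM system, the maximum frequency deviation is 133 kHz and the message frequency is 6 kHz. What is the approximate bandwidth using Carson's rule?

Carson's rule: BW = 2*(delta_f + f_m)
= 2*(133 + 6) kHz = 278 kHz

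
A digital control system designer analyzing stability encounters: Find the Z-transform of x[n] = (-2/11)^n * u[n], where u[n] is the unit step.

The Z-transform of a^n * u[n] is z/(z-a) for |z| > |a|.
Here a = -2/11, so X(z) = z/(z - (-2/11)) = 11z/(11z + 2)
ROC: |z| > 2/11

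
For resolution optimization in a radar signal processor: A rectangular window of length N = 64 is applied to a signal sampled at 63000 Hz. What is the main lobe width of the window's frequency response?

For a rectangular window of length N,
the main lobe width in frequency is 2*f_s/N.
= 2*63000/64 = 7875/4 Hz
This determines the minimum frequency separation for resolving two sinusoids.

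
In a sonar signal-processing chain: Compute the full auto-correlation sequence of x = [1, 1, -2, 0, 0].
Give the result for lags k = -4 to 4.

r_xx[k] = sum_m x[m]*x[m+k], indexed from 0, for k = -4 to 4:
  r_xx[-4] = x[4]*x[0] = 0
  r_xx[-3] = x[3]*x[0] + x[4]*x[1] = 0
  r_xx[-2] = x[2]*x[0] + x[3]*x[1] + x[4]*x[2] = -2
  r_xx[-1] = x[1]*x[0] + x[2]*x[1] + x[3]*x[2] + x[4]*x[3] = -1
  r_xx[0] = x[0]*x[0] + x[1]*x[1] + x[2]*x[2] + x[3]*x[3] + x[4]*x[4] = 6
  r_xx[1] = x[0]*x[1] + x[1]*x[2] + x[2]*x[3] + x[3]*x[4] = -1
  r_xx[2] = x[0]*x[2] + x[1]*x[3] + x[2]*x[4] = -2
  r_xx[3] = x[0]*x[3] + x[1]*x[4] = 0
  r_xx[4] = x[0]*x[4] = 0
r_xx = [0, 0, -2, -1, 6, -1, -2, 0, 0]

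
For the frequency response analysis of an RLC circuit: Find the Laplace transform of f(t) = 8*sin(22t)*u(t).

Standard pair: sin(wt)*u(t) <-> w/(s^2+w^2)
With w = 22: L{8*sin(22t)*u(t)} = 176/(s^2+484)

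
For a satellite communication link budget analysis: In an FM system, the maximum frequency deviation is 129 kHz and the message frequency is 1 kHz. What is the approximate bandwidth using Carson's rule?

Carson's rule: BW = 2*(delta_f + f_m)
= 2*(129 + 1) kHz = 260 kHz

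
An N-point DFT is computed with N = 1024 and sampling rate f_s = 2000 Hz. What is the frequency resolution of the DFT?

DFT frequency resolution = f_s / N
= 2000 / 1024 = 125/64 Hz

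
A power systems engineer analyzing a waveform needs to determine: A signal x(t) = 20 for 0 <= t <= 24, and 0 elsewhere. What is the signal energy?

Energy = integral of |x(t)|^2 dt over the signal duration
= 20^2 * 24 = 400 * 24 = 9600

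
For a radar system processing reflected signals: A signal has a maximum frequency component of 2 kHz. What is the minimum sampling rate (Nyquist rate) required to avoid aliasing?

By the Nyquist-Shannon sampling theorem,
the minimum sampling rate (Nyquist rate) must be at least 2 * f_max.
Nyquist rate = 2 * 2 kHz = 4 kHz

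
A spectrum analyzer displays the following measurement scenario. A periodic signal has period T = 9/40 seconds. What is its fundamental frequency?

The fundamental frequency is the reciprocal of the period.
f = 1/T = 1/(9/40) = 40/9 Hz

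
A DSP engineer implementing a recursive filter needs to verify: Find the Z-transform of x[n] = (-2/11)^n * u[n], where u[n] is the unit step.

The Z-transform of a^n * u[n] is z/(z-a) for |z| > |a|.
Here a = -2/11, so X(z) = z/(z - (-2/11)) = 11z/(11z + 2)
ROC: |z| > 2/11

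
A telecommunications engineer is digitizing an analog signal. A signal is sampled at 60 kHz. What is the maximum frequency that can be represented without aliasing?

The maximum frequency that can be represented without aliasing
is the Nyquist frequency: f_max = f_s / 2 = 60 kHz / 2 = 30 kHz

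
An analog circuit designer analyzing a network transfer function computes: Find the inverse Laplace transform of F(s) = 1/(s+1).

Standard pair: k/(s+a) <-> k*e^(-at)*u(t)
With k=1, a=1: f(t) = e^(-t)*u(t)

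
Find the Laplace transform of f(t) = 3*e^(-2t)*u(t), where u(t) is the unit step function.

Standard Laplace transform pair:
e^(-at)*u(t) <-> 1/(s+a)
With a = 2: L{3*e^(-2t)*u(t)} = 3/(s+2), ROC: Re(s) > -2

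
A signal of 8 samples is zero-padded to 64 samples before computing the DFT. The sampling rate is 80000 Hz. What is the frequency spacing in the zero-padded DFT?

Original DFT: N = 8, resolution = f_s/N = 80000/8 = 10000 Hz
Zero-padded DFT: N = 64, resolution = f_s/N = 80000/64 = 1250 Hz
Zero-padding interpolates the spectrum (finer frequency grid)
but does NOT improve the true spectral resolution (ability to resolve close frequencies).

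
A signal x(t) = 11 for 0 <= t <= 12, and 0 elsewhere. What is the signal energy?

Energy = integral of |x(t)|^2 dt over the signal duration
= 11^2 * 12 = 121 * 12 = 1452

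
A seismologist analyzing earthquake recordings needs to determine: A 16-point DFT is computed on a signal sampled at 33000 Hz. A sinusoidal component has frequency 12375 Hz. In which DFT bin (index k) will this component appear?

DFT frequency resolution = f_s/N = 33000/16 = 4125/2 Hz
Bin index k = f_signal / resolution = 12375 / 4125/2 = 6
The signal frequency 12375 Hz falls in DFT bin k = 6.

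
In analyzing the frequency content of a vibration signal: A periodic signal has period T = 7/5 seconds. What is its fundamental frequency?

The fundamental frequency is the reciprocal of the period.
f = 1/T = 1/(7/5) = 5/7 Hz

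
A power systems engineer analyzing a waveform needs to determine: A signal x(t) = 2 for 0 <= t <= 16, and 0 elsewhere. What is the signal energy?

Energy = integral of |x(t)|^2 dt over the signal duration
= 2^2 * 16 = 4 * 16 = 64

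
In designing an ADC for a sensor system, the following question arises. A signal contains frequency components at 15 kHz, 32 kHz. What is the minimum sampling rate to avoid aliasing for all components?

The highest frequency component is f_max = 32 kHz.
Nyquist rate = 2 * f_max = 2 * 32 kHz = 64 kHz.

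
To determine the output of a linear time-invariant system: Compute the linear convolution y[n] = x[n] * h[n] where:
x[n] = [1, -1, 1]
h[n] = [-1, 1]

y[n] = sum_k x[k]*h[n-k]. Output length = len(x) + len(h) - 1 = 3 + 2 - 1 = 4.
y[0] = 1*-1 = -1
y[1] = -1*-1 + 1*1 = 2
y[2] = 1*-1 + -1*1 = -2
y[3] = 1*1 = 1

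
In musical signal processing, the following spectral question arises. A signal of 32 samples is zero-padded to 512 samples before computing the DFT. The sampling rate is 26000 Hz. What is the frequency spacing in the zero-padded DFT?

Original DFT: N = 32, resolution = f_s/N = 26000/32 = 1625/2 Hz
Zero-padded DFT: N = 512, resolution = f_s/N = 26000/512 = 1625/32 Hz
Zero-padding interpolates the spectrum (finer frequency grid)
but does NOT improve the true spectral resolution (ability to resolve close frequencies).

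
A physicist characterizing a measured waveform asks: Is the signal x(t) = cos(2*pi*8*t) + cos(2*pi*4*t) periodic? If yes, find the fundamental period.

f1 = 8 Hz, f2 = 4 Hz
Period T1 = 1/8, T2 = 1/4
Ratio T1/T2 = 4/8, which is rational.
The signal is periodic with fundamental period T = 1/GCD(8,4) = 1/4 s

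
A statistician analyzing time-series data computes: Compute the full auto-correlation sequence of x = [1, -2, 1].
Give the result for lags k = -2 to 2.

r_xx[k] = sum_m x[m]*x[m+k], indexed from 0, for k = -2 to 2:
  r_xx[-2] = x[2]*x[0] = 1
  r_xx[-1] = x[1]*x[0] + x[2]*x[1] = -4
  r_xx[0] = x[0]*x[0] + x[1]*x[1] + x[2]*x[2] = 6
  r_xx[1] = x[0]*x[1] + x[1]*x[2] = -4
  r_xx[2] = x[0]*x[2] = 1
r_xx = [1, -4, 6, -4, 1]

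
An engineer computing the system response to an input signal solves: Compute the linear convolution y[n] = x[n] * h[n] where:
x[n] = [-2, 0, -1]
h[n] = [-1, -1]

y[n] = sum_k x[k]*h[n-k]. Output length = len(x) + len(h) - 1 = 3 + 2 - 1 = 4.
y[0] = -2*-1 = 2
y[1] = 0*-1 + -2*-1 = 2
y[2] = -1*-1 + 0*-1 = 1
y[3] = -1*-1 = 1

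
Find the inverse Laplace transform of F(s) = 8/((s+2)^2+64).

Standard pair: w/((s+a)^2+w^2) <-> e^(-at)*sin(wt)*u(t)
With a=2, w=8: f(t) = e^(-2t)*sin(8t)*u(t)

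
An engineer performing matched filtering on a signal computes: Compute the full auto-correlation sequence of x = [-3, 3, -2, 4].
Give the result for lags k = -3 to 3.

r_xx[k] = sum_m x[m]*x[m+k], indexed from 0, for k = -3 to 3:
  r_xx[-3] = x[3]*x[0] = -12
  r_xx[-2] = x[2]*x[0] + x[3]*x[1] = 18
  r_xx[-1] = x[1]*x[0] + x[2]*x[1] + x[3]*x[2] = -23
  r_xx[0] = x[0]*x[0] + x[1]*x[1] + x[2]*x[2] + x[3]*x[3] = 38
  r_xx[1] = x[0]*x[1] + x[1]*x[2] + x[2]*x[3] = -23
  r_xx[2] = x[0]*x[2] + x[1]*x[3] = 18
  r_xx[3] = x[0]*x[3] = -12
r_xx = [-12, 18, -23, 38, -23, 18, -12]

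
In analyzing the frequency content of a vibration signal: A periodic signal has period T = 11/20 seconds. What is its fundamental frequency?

The fundamental frequency is the reciprocal of the period.
f = 1/T = 1/(11/20) = 20/11 Hz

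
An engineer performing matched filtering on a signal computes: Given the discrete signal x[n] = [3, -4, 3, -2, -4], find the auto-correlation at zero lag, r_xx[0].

The auto-correlation at zero lag r_xx[0] equals the signal energy.
r_xx[0] = sum of x[n]^2 = 3^2 + (-4)^2 + 3^2 + (-2)^2 + (-4)^2
= 9 + 16 + 9 + 4 + 16 = 54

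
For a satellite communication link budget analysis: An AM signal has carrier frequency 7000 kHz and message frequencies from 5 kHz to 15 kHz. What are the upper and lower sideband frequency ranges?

Upper sideband (USB) = fc + [fm_low, fm_high] = 7000 + [5, 15] = [7005, 7015] kHz
Lower sideband (LSB) = fc - [fm_high, fm_low] = 7000 - [15, 5] = [6985, 6995] kHz
Total occupied spectrum: 6985 kHz to 7015 kHz (plus carrier at 7000 kHz)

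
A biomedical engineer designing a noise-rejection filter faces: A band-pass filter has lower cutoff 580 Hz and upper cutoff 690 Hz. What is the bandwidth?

Bandwidth = f_high - f_low
= 690 Hz - 580 Hz = 110 Hz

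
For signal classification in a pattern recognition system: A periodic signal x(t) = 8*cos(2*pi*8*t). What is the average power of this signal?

Average power of A*cos(wt) is A^2/2.
P = 8^2 / 2 = 64/2 = 32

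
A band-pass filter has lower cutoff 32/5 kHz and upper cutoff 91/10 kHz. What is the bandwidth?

Bandwidth = f_high - f_low
= 91/10 kHz - 32/5 kHz = 27/10 kHz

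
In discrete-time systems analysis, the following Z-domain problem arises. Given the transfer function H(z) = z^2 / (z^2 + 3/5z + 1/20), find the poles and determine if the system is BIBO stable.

Poles are roots of the denominator: z^2 + 3/5z + 1/20 = 0.
Quadratic formula: z = [-(3/5) +/- sqrt((3/5)^2 - 4*(1/20))] / 2
Discriminant = 9/25 - 1/5 = 4/25; sqrt = 2/5.
z = (-3/5 +/- 2/5) / 2 => z = -1/10 or z = -1/2.
|p1| = 1/10, |p2| = 1/2.
For BIBO stability, all poles must lie inside the unit circle (|p| < 1).
System is STABLE since both |p| < 1.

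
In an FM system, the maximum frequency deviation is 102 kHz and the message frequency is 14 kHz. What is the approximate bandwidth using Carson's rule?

Carson's rule: BW = 2*(delta_f + f_m)
= 2*(102 + 14) kHz = 232 kHz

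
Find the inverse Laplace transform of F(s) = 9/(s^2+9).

Standard pair: w/(s^2+w^2) <-> sin(wt)*u(t)
Recognize w^2 = 9, so w = 3; numerator 9 = 3*3.
f(t) = 3*sin(3t)*u(t)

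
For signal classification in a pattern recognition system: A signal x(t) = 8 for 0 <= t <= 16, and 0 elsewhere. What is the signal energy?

Energy = integral of |x(t)|^2 dt over the signal duration
= 8^2 * 16 = 64 * 16 = 1024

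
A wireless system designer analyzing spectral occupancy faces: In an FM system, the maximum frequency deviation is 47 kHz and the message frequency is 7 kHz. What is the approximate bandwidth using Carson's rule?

Carson's rule: BW = 2*(delta_f + f_m)
= 2*(47 + 7) kHz = 108 kHz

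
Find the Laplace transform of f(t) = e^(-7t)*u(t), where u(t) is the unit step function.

Standard Laplace transform pair:
e^(-at)*u(t) <-> 1/(s+a)
With a = 7: L{e^(-7t)*u(t)} = 1/(s+7), ROC: Re(s) > -7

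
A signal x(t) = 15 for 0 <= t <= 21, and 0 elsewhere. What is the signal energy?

Energy = integral of |x(t)|^2 dt over the signal duration
= 15^2 * 21 = 225 * 21 = 4725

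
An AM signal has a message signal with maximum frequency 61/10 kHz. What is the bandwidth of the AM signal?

In AM (double-sideband), the bandwidth is twice the message frequency.
BW = 2 * f_m = 2 * 61/10 kHz = 61/5 kHz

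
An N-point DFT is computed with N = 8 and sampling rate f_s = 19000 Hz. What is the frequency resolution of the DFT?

DFT frequency resolution = f_s / N
= 19000 / 8 = 2375 Hz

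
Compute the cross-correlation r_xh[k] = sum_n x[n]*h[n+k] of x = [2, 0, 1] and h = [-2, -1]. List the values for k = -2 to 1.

Both sequences indexed from 0 and zero outside their support.
Lags with overlap: k = -2 to 1.
  r_xh[-2] = x[2]*h[0] = -2
  r_xh[-1] = x[1]*h[0] + x[2]*h[1] = -1
  r_xh[0] = x[0]*h[0] + x[1]*h[1] = -4
  r_xh[1] = x[0]*h[1] = -2
r_xh = [-2, -1, -4, -2] (for k = -2, ..., 1)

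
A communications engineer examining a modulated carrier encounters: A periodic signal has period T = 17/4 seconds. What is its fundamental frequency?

The fundamental frequency is the reciprocal of the period.
f = 1/T = 1/(17/4) = 4/17 Hz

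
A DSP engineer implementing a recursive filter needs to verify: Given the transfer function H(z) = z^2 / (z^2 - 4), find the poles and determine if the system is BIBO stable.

Poles are roots of the denominator: z^2 - 4 = 0.
Quadratic formula: z = [-(0) +/- sqrt((0)^2 - 4*(-4))] / 2
Discriminant = 0 + 16 = 16; sqrt = 4.
z = (0 +/- 4) / 2 => z = 2 or z = -2.
|p1| = 2, |p2| = 2.
For BIBO stability, all poles must lie inside the unit circle (|p| < 1).
System is UNSTABLE since at least one |p| >= 1.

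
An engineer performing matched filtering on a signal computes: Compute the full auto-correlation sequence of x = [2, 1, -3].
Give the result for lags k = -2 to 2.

r_xx[k] = sum_m x[m]*x[m+k], indexed from 0, for k = -2 to 2:
  r_xx[-2] = x[2]*x[0] = -6
  r_xx[-1] = x[1]*x[0] + x[2]*x[1] = -1
  r_xx[0] = x[0]*x[0] + x[1]*x[1] + x[2]*x[2] = 14
  r_xx[1] = x[0]*x[1] + x[1]*x[2] = -1
  r_xx[2] = x[0]*x[2] = -6
r_xx = [-6, -1, 14, -1, -6]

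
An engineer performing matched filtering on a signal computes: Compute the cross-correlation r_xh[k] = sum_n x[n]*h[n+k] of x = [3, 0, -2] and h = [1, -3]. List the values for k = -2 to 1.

Both sequences indexed from 0 and zero outside their support.
Lags with overlap: k = -2 to 1.
  r_xh[-2] = x[2]*h[0] = -2
  r_xh[-1] = x[1]*h[0] + x[2]*h[1] = 6
  r_xh[0] = x[0]*h[0] + x[1]*h[1] = 3
  r_xh[1] = x[0]*h[1] = -9
r_xh = [-2, 6, 3, -9] (for k = -2, ..., 1)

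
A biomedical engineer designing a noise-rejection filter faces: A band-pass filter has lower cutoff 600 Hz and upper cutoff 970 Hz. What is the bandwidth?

Bandwidth = f_high - f_low
= 970 Hz - 600 Hz = 370 Hz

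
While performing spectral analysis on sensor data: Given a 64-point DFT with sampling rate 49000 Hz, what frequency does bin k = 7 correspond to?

The frequency of DFT bin k is: f_k = k * f_s / N
f_7 = 7 * 49000 / 64 = 42875/8 Hz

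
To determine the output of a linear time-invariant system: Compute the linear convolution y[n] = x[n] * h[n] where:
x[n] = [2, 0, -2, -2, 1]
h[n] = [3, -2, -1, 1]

y[n] = sum_k x[k]*h[n-k]. Output length = len(x) + len(h) - 1 = 5 + 4 - 1 = 8.
y[0] = 2*3 = 6
y[1] = 0*3 + 2*-2 = -4
y[2] = -2*3 + 0*-2 + 2*-1 = -8
y[3] = -2*3 + -2*-2 + 0*-1 + 2*1 = 0
y[4] = 1*3 + -2*-2 + -2*-1 + 0*1 = 9
y[5] = 1*-2 + -2*-1 + -2*1 = -2
y[6] = 1*-1 + -2*1 = -3
y[7] = 1*1 = 1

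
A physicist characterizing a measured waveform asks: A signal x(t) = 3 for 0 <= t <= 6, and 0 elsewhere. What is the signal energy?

Energy = integral of |x(t)|^2 dt over the signal duration
= 3^2 * 6 = 9 * 6 = 54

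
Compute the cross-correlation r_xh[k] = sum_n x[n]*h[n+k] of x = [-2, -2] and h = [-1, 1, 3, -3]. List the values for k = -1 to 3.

Both sequences indexed from 0 and zero outside their support.
Lags with overlap: k = -1 to 3.
  r_xh[-1] = x[1]*h[0] = 2
  r_xh[0] = x[0]*h[0] + x[1]*h[1] = 0
  r_xh[1] = x[0]*h[1] + x[1]*h[2] = -8
  r_xh[2] = x[0]*h[2] + x[1]*h[3] = 0
  r_xh[3] = x[0]*h[3] = 6
r_xh = [2, 0, -8, 0, 6] (for k = -1, ..., 3)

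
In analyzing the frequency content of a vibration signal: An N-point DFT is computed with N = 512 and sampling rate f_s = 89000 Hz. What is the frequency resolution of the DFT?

DFT frequency resolution = f_s / N
= 89000 / 512 = 11125/64 Hz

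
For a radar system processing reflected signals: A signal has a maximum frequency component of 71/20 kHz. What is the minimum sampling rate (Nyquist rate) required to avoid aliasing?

By the Nyquist-Shannon sampling theorem,
the minimum sampling rate (Nyquist rate) must be at least 2 * f_max.
Nyquist rate = 2 * 71/20 kHz = 71/10 kHz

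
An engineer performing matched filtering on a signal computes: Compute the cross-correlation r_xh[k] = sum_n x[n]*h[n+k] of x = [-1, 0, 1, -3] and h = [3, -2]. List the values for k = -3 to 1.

Both sequences indexed from 0 and zero outside their support.
Lags with overlap: k = -3 to 1.
  r_xh[-3] = x[3]*h[0] = -9
  r_xh[-2] = x[2]*h[0] + x[3]*h[1] = 9
  r_xh[-1] = x[1]*h[0] + x[2]*h[1] = -2
  r_xh[0] = x[0]*h[0] + x[1]*h[1] = -3
  r_xh[1] = x[0]*h[1] = 2
r_xh = [-9, 9, -2, -3, 2] (for k = -3, ..., 1)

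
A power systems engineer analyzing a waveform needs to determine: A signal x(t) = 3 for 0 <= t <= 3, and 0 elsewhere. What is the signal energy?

Energy = integral of |x(t)|^2 dt over the signal duration
= 3^2 * 3 = 9 * 3 = 27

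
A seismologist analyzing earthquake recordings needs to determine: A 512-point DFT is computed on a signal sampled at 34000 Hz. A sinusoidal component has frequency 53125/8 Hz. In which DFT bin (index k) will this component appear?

DFT frequency resolution = f_s/N = 34000/512 = 2125/32 Hz
Bin index k = f_signal / resolution = 53125/8 / 2125/32 = 100
The signal frequency 53125/8 Hz falls in DFT bin k = 100.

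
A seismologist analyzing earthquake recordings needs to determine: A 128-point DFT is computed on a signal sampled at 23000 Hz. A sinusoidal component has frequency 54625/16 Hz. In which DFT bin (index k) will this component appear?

DFT frequency resolution = f_s/N = 23000/128 = 2875/16 Hz
Bin index k = f_signal / resolution = 54625/16 / 2875/16 = 19
The signal frequency 54625/16 Hz falls in DFT bin k = 19.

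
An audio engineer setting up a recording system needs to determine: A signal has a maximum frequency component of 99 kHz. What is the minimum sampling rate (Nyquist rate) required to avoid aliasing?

By the Nyquist-Shannon sampling theorem,
the minimum sampling rate (Nyquist rate) must be at least 2 * f_max.
Nyquist rate = 2 * 99 kHz = 198 kHz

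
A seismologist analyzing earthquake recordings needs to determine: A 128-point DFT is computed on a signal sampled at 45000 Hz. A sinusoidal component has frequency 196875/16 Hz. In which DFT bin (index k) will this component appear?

DFT frequency resolution = f_s/N = 45000/128 = 5625/16 Hz
Bin index k = f_signal / resolution = 196875/16 / 5625/16 = 35
The signal frequency 196875/16 Hz falls in DFT bin k = 35.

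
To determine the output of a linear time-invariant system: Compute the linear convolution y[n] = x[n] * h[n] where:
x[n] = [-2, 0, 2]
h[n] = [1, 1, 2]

y[n] = sum_k x[k]*h[n-k]. Output length = len(x) + len(h) - 1 = 3 + 3 - 1 = 5.
y[0] = -2*1 = -2
y[1] = 0*1 + -2*1 = -2
y[2] = 2*1 + 0*1 + -2*2 = -2
y[3] = 2*1 + 0*2 = 2
y[4] = 2*2 = 4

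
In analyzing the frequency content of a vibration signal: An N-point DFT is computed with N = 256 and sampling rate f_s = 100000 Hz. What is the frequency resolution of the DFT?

DFT frequency resolution = f_s / N
= 100000 / 256 = 3125/8 Hz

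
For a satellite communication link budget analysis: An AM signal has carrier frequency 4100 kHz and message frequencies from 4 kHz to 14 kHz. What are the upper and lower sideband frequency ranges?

Upper sideband (USB) = fc + [fm_low, fm_high] = 4100 + [4, 14] = [4104, 4114] kHz
Lower sideband (LSB) = fc - [fm_high, fm_low] = 4100 - [14, 4] = [4086, 4096] kHz
Total occupied spectrum: 4086 kHz to 4114 kHz (plus carrier at 4100 kHz)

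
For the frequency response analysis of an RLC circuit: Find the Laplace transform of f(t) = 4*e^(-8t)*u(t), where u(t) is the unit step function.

Standard Laplace transform pair:
e^(-at)*u(t) <-> 1/(s+a)
With a = 8: L{4*e^(-8t)*u(t)} = 4/(s+8), ROC: Re(s) > -8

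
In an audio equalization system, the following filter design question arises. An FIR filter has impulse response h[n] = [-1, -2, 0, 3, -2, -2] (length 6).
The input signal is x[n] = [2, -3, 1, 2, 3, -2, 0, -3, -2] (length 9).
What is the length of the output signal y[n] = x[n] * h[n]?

For linear convolution, the output length is:
len(y) = len(x) + len(h) - 1 = 9 + 6 - 1 = 14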